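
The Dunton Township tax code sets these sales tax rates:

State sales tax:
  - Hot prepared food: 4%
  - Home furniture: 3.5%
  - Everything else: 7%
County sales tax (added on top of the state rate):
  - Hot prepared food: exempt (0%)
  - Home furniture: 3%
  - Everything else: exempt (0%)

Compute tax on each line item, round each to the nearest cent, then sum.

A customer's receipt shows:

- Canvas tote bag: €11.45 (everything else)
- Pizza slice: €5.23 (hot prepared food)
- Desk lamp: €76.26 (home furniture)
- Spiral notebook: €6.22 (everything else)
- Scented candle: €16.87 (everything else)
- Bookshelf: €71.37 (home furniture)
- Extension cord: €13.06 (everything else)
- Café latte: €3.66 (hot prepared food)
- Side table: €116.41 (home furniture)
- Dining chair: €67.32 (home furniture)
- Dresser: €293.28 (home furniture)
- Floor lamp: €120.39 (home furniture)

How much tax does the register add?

Canvas tote bag €11.45: everything else → 7% + 0% county = 7% → €0.80
Pizza slice €5.23: hot prepared food → 4% + 0% county = 4% → €0.21
Desk lamp €76.26: home furniture → 3.5% + 3% county = 6.5% → €4.96
Spiral notebook €6.22: everything else → 7% + 0% county = 7% → €0.44
Scented candle €16.87: everything else → 7% + 0% county = 7% → €1.18
Bookshelf €71.37: home furniture → 3.5% + 3% county = 6.5% → €4.64
Extension cord €13.06: everything else → 7% + 0% county = 7% → €0.91
Café latte €3.66: hot prepared food → 4% + 0% county = 4% → €0.15
Side table €116.41: home furniture → 3.5% + 3% county = 6.5% → €7.57
Dining chair €67.32: home furniture → 3.5% + 3% county = 6.5% → €4.38
Dresser €293.28: home furniture → 3.5% + 3% county = 6.5% → €19.06
Floor lamp €120.39: home furniture → 3.5% + 3% county = 6.5% → €7.83
Total tax = €0.80 + €0.21 + €4.96 + €0.44 + €1.18 + €4.64 + €0.91 + €0.15 + €7.57 + €4.38 + €19.06 + €7.83 = €52.13

€52.13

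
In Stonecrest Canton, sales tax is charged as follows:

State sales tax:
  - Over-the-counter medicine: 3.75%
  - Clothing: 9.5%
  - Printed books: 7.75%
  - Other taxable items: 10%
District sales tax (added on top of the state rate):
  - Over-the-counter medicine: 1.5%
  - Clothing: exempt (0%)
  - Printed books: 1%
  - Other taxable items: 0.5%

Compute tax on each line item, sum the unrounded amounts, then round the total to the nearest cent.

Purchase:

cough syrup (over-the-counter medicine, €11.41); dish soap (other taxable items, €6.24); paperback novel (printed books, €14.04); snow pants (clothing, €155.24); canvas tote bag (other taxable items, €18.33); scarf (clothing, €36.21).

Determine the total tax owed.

€22.60

Cough syrup €11.41: over-the-counter medicine → 3.75% + 1.5% district = 5.25% → €0.599025
Dish soap €6.24: other taxable items → 10% + 0.5% district = 10.5% → €0.6552
Paperback novel €14.04: printed books → 7.75% + 1% district = 8.75% → €1.2285
Snow pants €155.24: clothing → 9.5% + 0% district = 9.5% → €14.7478
Canvas tote bag €18.33: other taxable items → 10% + 0.5% district = 10.5% → €1.92465
Scarf €36.21: clothing → 9.5% + 0% district = 9.5% → €3.43995
Unrounded tax sum = €22.595125 → €22.60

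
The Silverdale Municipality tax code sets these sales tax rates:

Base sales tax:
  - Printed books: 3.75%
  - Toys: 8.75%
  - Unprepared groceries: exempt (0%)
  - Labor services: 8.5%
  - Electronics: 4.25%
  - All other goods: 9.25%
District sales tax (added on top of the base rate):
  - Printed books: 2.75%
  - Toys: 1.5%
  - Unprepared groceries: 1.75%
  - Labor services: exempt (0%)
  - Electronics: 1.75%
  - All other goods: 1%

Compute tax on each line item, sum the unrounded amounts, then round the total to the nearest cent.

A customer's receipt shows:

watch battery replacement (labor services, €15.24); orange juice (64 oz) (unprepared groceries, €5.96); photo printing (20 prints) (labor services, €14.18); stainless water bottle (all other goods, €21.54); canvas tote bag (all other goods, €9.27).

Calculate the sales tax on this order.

€5.76

Watch battery replacement €15.24: labor services → 8.5% + 0% district = 8.5% → €1.2954
Orange juice (64 oz) €5.96: unprepared groceries → 0% + 1.75% district = 1.75% → €0.1043
Photo printing (20 prints) €14.18: labor services → 8.5% + 0% district = 8.5% → €1.2053
Stainless water bottle €21.54: all other goods → 9.25% + 1% district = 10.25% → €2.20785
Canvas tote bag €9.27: all other goods → 9.25% + 1% district = 10.25% → €0.950175
Unrounded tax sum = €5.763025 → €5.76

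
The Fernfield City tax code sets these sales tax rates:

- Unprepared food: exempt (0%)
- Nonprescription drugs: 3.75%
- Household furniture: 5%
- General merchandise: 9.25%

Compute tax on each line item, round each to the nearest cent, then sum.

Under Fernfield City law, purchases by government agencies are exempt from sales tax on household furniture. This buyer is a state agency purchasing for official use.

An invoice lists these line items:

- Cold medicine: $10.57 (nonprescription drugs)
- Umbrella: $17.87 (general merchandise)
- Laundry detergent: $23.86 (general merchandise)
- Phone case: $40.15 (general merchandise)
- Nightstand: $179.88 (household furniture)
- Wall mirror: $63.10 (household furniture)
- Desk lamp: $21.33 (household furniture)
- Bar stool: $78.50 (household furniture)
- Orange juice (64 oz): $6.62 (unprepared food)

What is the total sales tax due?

$7.97

Cold medicine $10.57: nonprescription drugs → 3.75% → $0.40
Umbrella $17.87: general merchandise → 9.25% → $1.65
Laundry detergent $23.86: general merchandise → 9.25% → $2.21
Phone case $40.15: general merchandise → 9.25% → $3.71
Nightstand $179.88: household furniture, buyer-exempt → 0% → $0.00
Wall mirror $63.10: household furniture, buyer-exempt → 0% → $0.00
Desk lamp $21.33: household furniture, buyer-exempt → 0% → $0.00
Bar stool $78.50: household furniture, buyer-exempt → 0% → $0.00
Orange juice (64 oz) $6.62: unprepared food → 0% → $0.00
Total tax = $0.40 + $1.65 + $2.21 + $3.71 = $7.97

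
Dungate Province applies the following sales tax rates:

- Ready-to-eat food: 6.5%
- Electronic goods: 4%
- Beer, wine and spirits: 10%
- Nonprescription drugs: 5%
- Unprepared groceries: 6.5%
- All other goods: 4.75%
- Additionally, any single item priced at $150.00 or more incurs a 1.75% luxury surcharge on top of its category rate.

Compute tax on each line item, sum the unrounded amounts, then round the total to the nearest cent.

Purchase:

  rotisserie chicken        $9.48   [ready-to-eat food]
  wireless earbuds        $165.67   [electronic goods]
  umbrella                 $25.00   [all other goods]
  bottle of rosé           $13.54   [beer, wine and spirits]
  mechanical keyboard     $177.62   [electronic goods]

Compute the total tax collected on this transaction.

$22.90

Rotisserie chicken $9.48: ready-to-eat food → 6.5% → $0.6162
Wireless earbuds $165.67: electronic goods → 4% + 1.75% surcharge = 5.75% → $9.526025
Umbrella $25.00: all other goods → 4.75% → $1.1875
Bottle of rosé $13.54: beer, wine and spirits → 10% → $1.354
Mechanical keyboard $177.62: electronic goods → 4% + 1.75% surcharge = 5.75% → $10.21315
Unrounded tax sum = $22.896875 → $22.90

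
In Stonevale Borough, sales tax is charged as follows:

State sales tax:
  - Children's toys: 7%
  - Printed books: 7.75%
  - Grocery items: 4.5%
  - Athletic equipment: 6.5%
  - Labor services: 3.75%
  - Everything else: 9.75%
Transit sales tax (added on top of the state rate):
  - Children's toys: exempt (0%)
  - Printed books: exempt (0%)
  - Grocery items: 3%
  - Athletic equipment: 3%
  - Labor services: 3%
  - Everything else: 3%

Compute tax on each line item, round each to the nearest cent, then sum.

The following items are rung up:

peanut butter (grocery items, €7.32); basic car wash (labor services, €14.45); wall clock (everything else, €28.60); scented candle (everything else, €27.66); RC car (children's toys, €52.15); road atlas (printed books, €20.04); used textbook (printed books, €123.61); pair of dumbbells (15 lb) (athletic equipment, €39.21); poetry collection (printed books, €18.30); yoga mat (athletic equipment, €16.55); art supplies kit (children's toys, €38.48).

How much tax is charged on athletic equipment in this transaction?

€5.29

Pair of dumbbells (15 lb) €39.21: athletic equipment → 6.5% + 3% transit = 9.5% → €3.72
Yoga mat €16.55: athletic equipment → 6.5% + 3% transit = 9.5% → €1.57
Tax on athletic equipment = €3.72 + €1.57 = €5.29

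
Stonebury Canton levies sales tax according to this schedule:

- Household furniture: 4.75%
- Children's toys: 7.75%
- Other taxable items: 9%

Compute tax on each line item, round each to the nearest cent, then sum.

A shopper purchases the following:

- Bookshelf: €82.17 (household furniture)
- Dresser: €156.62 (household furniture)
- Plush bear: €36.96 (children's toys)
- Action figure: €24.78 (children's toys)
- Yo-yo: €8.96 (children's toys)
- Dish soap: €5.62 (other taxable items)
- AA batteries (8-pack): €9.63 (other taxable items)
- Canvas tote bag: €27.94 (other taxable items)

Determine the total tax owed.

€20.70

Bookshelf €82.17: household furniture → 4.75% → €3.90
Dresser €156.62: household furniture → 4.75% → €7.44
Plush bear €36.96: children's toys → 7.75% → €2.86
Action figure €24.78: children's toys → 7.75% → €1.92
Yo-yo €8.96: children's toys → 7.75% → €0.69
Dish soap €5.62: other taxable items → 9% → €0.51
AA batteries (8-pack) €9.63: other taxable items → 9% → €0.87
Canvas tote bag €27.94: other taxable items → 9% → €2.51
Total tax = €3.90 + €7.44 + €2.86 + €1.92 + €0.69 + €0.51 + €0.87 + €2.51 = €20.70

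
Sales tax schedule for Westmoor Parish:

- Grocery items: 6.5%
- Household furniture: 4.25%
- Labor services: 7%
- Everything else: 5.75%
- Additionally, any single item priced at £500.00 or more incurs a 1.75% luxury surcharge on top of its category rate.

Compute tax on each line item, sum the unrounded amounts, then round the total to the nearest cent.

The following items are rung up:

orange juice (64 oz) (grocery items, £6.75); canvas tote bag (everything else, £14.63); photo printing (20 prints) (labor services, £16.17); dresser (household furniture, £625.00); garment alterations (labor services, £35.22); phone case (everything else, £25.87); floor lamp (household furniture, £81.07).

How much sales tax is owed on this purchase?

£47.31

Orange juice (64 oz) £6.75: grocery items → 6.5% → £0.43875
Canvas tote bag £14.63: everything else → 5.75% → £0.841225
Photo printing (20 prints) £16.17: labor services → 7% → £1.1319
Dresser £625.00: household furniture → 4.25% + 1.75% surcharge = 6% → £37.50
Garment alterations £35.22: labor services → 7% → £2.4654
Phone case £25.87: everything else → 5.75% → £1.487525
Floor lamp £81.07: household furniture → 4.25% → £3.445475
Unrounded tax sum = £47.310275 → £47.31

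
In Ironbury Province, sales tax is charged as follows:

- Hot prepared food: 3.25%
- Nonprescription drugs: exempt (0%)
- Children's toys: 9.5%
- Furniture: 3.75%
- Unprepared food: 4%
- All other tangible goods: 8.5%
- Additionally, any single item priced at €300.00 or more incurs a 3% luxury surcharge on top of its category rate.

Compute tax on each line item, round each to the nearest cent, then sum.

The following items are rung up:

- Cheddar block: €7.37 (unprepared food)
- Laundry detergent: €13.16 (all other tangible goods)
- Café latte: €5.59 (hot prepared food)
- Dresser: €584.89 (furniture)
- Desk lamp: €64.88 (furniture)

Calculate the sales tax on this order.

€43.50

Cheddar block €7.37: unprepared food → 4% → €0.29
Laundry detergent €13.16: all other tangible goods → 8.5% → €1.12
Café latte €5.59: hot prepared food → 3.25% → €0.18
Dresser €584.89: furniture → 3.75% + 3% surcharge = 6.75% → €39.48
Desk lamp €64.88: furniture → 3.75% → €2.43
Total tax = €0.29 + €1.12 + €0.18 + €39.48 + €2.43 = €43.50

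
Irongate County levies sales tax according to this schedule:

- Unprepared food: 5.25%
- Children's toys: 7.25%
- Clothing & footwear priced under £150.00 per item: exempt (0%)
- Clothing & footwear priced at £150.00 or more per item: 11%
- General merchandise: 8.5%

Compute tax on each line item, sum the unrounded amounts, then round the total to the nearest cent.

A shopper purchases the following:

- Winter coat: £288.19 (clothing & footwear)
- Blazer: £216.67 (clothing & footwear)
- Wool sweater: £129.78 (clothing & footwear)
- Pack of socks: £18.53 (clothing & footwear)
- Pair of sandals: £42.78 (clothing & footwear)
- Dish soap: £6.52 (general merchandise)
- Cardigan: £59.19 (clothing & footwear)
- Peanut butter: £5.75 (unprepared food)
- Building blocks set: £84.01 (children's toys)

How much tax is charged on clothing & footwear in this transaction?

£55.53

Winter coat £288.19: clothing & footwear, £150.00 or more → 11% → £31.7009
Blazer £216.67: clothing & footwear, £150.00 or more → 11% → £23.8337
Wool sweater £129.78: clothing & footwear, under £150.00 → 0% → £0.00
Pack of socks £18.53: clothing & footwear, under £150.00 → 0% → £0.00
Pair of sandals £42.78: clothing & footwear, under £150.00 → 0% → £0.00
Cardigan £59.19: clothing & footwear, under £150.00 → 0% → £0.00
Tax on clothing & footwear: unrounded sum = £55.5346 → £55.53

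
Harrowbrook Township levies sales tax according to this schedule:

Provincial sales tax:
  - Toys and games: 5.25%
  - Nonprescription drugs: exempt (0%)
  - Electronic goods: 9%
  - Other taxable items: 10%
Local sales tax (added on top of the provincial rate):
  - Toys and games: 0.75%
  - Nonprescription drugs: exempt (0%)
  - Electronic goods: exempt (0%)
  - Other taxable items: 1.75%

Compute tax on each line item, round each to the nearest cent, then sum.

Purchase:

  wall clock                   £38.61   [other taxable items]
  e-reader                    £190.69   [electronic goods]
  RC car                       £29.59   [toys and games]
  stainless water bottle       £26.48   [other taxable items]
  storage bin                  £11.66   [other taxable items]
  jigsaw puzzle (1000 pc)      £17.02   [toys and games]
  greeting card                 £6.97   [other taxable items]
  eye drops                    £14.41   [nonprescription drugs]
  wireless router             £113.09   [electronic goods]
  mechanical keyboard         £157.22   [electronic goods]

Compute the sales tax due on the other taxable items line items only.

£9.84

Wall clock £38.61: other taxable items → 10% + 1.75% local = 11.75% → £4.54
Stainless water bottle £26.48: other taxable items → 10% + 1.75% local = 11.75% → £3.11
Storage bin £11.66: other taxable items → 10% + 1.75% local = 11.75% → £1.37
Greeting card £6.97: other taxable items → 10% + 1.75% local = 11.75% → £0.82
Tax on other taxable items = £4.54 + £3.11 + £1.37 + £0.82 = £9.84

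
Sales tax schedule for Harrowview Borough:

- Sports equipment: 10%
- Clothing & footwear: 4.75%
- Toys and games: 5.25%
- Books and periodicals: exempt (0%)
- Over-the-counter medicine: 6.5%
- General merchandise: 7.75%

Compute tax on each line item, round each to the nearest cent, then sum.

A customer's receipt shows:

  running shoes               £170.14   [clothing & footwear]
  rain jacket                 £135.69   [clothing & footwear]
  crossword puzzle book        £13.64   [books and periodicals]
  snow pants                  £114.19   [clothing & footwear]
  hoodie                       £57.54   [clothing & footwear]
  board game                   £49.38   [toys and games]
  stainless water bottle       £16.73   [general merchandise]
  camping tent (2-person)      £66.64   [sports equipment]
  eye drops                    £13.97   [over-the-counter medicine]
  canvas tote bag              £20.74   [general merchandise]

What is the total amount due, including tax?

Running shoes £170.14: clothing & footwear → 4.75% → £8.08
Rain jacket £135.69: clothing & footwear → 4.75% → £6.45
Crossword puzzle book £13.64: books and periodicals → 0% → £0.00
Snow pants £114.19: clothing & footwear → 4.75% → £5.42
Hoodie £57.54: clothing & footwear → 4.75% → £2.73
Board game £49.38: toys and games → 5.25% → £2.59
Stainless water bottle £16.73: general merchandise → 7.75% → £1.30
Camping tent (2-person) £66.64: sports equipment → 10% → £6.66
Eye drops £13.97: over-the-counter medicine → 6.5% → £0.91
Canvas tote bag £20.74: general merchandise → 7.75% → £1.61
Subtotal = £658.66; tax = £35.75; total due = £694.41

£694.41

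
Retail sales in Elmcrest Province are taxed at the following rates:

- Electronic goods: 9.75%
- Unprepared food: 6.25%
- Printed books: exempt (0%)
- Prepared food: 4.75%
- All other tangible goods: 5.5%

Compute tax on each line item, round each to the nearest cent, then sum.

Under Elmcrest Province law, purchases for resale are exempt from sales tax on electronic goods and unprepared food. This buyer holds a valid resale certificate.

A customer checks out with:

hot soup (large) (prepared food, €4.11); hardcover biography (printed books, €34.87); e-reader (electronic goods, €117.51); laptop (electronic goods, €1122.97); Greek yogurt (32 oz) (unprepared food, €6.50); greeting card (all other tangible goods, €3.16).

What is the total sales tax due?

€0.37

Hot soup (large) €4.11: prepared food → 4.75% → €0.20
Hardcover biography €34.87: printed books → 0% → €0.00
E-reader €117.51: electronic goods, buyer-exempt → 0% → €0.00
Laptop €1122.97: electronic goods, buyer-exempt → 0% → €0.00
Greek yogurt (32 oz) €6.50: unprepared food, buyer-exempt → 0% → €0.00
Greeting card €3.16: all other tangible goods → 5.5% → €0.17
Total tax = €0.20 + €0.17 = €0.37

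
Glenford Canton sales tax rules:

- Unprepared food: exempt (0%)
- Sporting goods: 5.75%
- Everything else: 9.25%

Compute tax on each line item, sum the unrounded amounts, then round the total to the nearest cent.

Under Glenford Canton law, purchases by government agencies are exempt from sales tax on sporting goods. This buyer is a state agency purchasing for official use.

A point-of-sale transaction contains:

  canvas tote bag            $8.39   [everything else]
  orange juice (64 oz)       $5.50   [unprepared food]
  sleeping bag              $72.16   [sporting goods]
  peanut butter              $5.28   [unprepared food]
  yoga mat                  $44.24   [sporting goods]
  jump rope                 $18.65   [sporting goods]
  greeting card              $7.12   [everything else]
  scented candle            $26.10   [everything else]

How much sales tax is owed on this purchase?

Canvas tote bag $8.39: everything else → 9.25% → $0.776075
Orange juice (64 oz) $5.50: unprepared food → 0% → $0.00
Sleeping bag $72.16: sporting goods, buyer-exempt → 0% → $0.00
Peanut butter $5.28: unprepared food → 0% → $0.00
Yoga mat $44.24: sporting goods, buyer-exempt → 0% → $0.00
Jump rope $18.65: sporting goods, buyer-exempt → 0% → $0.00
Greeting card $7.12: everything else → 9.25% → $0.6586
Scented candle $26.10: everything else → 9.25% → $2.41425
Unrounded tax sum = $3.848925 → $3.85

$3.85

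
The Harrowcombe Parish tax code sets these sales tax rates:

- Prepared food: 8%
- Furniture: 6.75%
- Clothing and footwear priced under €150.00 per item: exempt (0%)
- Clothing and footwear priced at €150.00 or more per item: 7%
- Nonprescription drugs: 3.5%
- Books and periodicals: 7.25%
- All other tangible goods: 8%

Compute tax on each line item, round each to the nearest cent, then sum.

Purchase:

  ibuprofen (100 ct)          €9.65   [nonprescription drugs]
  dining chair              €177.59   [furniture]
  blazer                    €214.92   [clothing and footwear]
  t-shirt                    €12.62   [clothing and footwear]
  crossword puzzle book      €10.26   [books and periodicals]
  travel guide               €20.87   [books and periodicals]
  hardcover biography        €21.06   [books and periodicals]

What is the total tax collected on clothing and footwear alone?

€15.04

Blazer €214.92: clothing and footwear, €150.00 or more → 7% → €15.04
T-shirt €12.62: clothing and footwear, under €150.00 → 0% → €0.00
Tax on clothing and footwear = €15.04 + €0.00 = €15.04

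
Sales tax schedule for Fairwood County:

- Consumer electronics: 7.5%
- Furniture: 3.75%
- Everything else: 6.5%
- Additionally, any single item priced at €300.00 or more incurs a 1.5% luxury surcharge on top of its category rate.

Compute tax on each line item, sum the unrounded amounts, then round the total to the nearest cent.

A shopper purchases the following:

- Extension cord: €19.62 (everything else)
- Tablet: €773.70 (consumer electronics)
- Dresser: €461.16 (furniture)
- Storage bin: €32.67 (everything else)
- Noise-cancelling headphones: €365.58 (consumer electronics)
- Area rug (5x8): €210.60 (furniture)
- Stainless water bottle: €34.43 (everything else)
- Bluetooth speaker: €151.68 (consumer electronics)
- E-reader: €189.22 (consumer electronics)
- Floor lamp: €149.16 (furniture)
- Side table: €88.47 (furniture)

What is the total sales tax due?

€174.76

Extension cord €19.62: everything else → 6.5% → €1.2753
Tablet €773.70: consumer electronics → 7.5% + 1.5% surcharge = 9% → €69.633
Dresser €461.16: furniture → 3.75% + 1.5% surcharge = 5.25% → €24.2109
Storage bin €32.67: everything else → 6.5% → €2.12355
Noise-cancelling headphones €365.58: consumer electronics → 7.5% + 1.5% surcharge = 9% → €32.9022
Area rug (5x8) €210.60: furniture → 3.75% → €7.8975
Stainless water bottle €34.43: everything else → 6.5% → €2.23795
Bluetooth speaker €151.68: consumer electronics → 7.5% → €11.376
E-reader €189.22: consumer electronics → 7.5% → €14.1915
Floor lamp €149.16: furniture → 3.75% → €5.5935
Side table €88.47: furniture → 3.75% → €3.317625
Unrounded tax sum = €174.759025 → €174.76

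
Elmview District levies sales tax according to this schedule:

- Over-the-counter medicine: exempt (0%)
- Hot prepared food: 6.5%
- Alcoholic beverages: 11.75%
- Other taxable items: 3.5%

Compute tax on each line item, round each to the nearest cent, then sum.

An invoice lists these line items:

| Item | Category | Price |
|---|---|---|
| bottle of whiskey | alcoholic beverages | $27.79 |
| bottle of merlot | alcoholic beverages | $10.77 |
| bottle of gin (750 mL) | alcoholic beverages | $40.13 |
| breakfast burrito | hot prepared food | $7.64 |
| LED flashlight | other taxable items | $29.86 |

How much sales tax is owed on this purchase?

Bottle of whiskey $27.79: alcoholic beverages → 11.75% → $3.27
Bottle of merlot $10.77: alcoholic beverages → 11.75% → $1.27
Bottle of gin (750 mL) $40.13: alcoholic beverages → 11.75% → $4.72
Breakfast burrito $7.64: hot prepared food → 6.5% → $0.50
LED flashlight $29.86: other taxable items → 3.5% → $1.05
Total tax = $3.27 + $1.27 + $4.72 + $0.50 + $1.05 = $10.81

$10.81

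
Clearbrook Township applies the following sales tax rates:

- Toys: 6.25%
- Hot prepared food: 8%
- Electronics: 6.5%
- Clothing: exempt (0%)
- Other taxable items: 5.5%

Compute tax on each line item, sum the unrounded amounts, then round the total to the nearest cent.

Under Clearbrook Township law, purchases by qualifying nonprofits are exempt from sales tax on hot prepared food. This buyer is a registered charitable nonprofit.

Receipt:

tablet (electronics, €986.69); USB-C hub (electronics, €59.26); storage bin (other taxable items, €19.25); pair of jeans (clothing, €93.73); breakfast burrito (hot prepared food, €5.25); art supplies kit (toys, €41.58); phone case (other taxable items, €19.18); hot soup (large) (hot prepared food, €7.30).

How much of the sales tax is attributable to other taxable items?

Storage bin €19.25: other taxable items → 5.5% → €1.05875
Phone case €19.18: other taxable items → 5.5% → €1.0549
Tax on other taxable items: unrounded sum = €2.11365 → €2.11

€2.11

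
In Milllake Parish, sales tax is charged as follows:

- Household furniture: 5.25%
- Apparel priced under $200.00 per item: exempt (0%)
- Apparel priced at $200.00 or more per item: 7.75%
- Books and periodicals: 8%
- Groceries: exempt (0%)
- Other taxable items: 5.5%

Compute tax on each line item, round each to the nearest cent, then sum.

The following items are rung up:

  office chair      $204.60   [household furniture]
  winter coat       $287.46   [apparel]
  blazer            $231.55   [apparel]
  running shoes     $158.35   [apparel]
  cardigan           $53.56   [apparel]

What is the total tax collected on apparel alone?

Winter coat $287.46: apparel, $200.00 or more → 7.75% → $22.28
Blazer $231.55: apparel, $200.00 or more → 7.75% → $17.95
Running shoes $158.35: apparel, under $200.00 → 0% → $0.00
Cardigan $53.56: apparel, under $200.00 → 0% → $0.00
Tax on apparel = $22.28 + $17.95 + $0.00 + $0.00 = $40.23

$40.23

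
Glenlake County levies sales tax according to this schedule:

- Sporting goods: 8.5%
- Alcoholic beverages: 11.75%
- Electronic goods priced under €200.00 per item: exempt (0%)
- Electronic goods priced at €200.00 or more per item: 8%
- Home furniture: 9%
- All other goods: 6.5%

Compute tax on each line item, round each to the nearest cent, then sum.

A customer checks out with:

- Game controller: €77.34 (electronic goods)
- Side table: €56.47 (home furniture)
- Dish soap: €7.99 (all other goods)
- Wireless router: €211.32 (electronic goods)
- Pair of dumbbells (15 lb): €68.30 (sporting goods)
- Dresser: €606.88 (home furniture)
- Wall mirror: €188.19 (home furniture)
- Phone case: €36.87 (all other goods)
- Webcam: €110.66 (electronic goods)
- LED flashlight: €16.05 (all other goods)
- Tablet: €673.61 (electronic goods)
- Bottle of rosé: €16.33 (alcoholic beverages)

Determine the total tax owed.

€159.13

Game controller €77.34: electronic goods, under €200.00 → 0% → €0.00
Side table €56.47: home furniture → 9% → €5.08
Dish soap €7.99: all other goods → 6.5% → €0.52
Wireless router €211.32: electronic goods, €200.00 or more → 8% → €16.91
Pair of dumbbells (15 lb) €68.30: sporting goods → 8.5% → €5.81
Dresser €606.88: home furniture → 9% → €54.62
Wall mirror €188.19: home furniture → 9% → €16.94
Phone case €36.87: all other goods → 6.5% → €2.40
Webcam €110.66: electronic goods, under €200.00 → 0% → €0.00
LED flashlight €16.05: all other goods → 6.5% → €1.04
Tablet €673.61: electronic goods, €200.00 or more → 8% → €53.89
Bottle of rosé €16.33: alcoholic beverages → 11.75% → €1.92
Total tax = €5.08 + €0.52 + €16.91 + €5.81 + €54.62 + €16.94 + €2.40 + €1.04 + €53.89 + €1.92 = €159.13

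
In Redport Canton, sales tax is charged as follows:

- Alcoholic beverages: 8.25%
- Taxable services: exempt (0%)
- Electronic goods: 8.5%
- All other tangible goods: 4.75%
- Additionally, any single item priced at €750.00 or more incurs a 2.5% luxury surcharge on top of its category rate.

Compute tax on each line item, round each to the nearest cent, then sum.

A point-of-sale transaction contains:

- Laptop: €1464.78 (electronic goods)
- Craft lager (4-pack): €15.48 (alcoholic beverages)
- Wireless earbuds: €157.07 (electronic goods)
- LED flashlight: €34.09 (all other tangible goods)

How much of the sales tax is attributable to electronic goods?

€174.48

Laptop €1464.78: electronic goods → 8.5% + 2.5% surcharge = 11% → €161.13
Wireless earbuds €157.07: electronic goods → 8.5% → €13.35
Tax on electronic goods = €161.13 + €13.35 = €174.48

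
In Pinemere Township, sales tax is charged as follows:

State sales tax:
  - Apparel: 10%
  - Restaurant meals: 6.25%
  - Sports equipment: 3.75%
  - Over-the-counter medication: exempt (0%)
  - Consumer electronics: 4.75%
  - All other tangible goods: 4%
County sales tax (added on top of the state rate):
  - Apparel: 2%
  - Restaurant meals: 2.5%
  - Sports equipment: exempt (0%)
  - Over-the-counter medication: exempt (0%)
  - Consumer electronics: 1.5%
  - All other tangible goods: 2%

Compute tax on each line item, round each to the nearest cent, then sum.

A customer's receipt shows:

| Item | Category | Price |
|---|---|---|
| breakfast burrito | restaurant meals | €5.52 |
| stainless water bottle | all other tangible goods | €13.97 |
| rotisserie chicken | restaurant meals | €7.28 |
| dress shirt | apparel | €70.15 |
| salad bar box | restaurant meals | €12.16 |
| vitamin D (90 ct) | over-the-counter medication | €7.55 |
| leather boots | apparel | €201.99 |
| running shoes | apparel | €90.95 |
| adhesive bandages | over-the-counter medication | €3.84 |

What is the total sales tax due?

Breakfast burrito €5.52: restaurant meals → 6.25% + 2.5% county = 8.75% → €0.48
Stainless water bottle €13.97: all other tangible goods → 4% + 2% county = 6% → €0.84
Rotisserie chicken €7.28: restaurant meals → 6.25% + 2.5% county = 8.75% → €0.64
Dress shirt €70.15: apparel → 10% + 2% county = 12% → €8.42
Salad bar box €12.16: restaurant meals → 6.25% + 2.5% county = 8.75% → €1.06
Vitamin D (90 ct) €7.55: over-the-counter medication → 0% + 0% county = 0% → €0.00
Leather boots €201.99: apparel → 10% + 2% county = 12% → €24.24
Running shoes €90.95: apparel → 10% + 2% county = 12% → €10.91
Adhesive bandages €3.84: over-the-counter medication → 0% + 0% county = 0% → €0.00
Total tax = €0.48 + €0.84 + €0.64 + €8.42 + €1.06 + €24.24 + €10.91 = €46.59

€46.59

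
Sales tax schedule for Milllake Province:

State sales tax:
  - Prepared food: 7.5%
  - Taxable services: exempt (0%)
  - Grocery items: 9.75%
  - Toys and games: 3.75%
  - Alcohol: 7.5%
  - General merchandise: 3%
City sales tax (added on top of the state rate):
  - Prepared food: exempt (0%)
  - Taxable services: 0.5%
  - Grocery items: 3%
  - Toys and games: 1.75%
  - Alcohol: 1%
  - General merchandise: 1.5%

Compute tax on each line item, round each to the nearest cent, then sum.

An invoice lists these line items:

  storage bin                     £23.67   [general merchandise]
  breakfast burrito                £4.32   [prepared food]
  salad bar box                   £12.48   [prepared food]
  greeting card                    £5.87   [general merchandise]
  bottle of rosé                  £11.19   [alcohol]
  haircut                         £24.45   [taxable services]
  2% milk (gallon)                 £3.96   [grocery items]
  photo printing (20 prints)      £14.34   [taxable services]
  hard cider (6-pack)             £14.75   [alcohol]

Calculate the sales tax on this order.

Storage bin £23.67: general merchandise → 3% + 1.5% city = 4.5% → £1.07
Breakfast burrito £4.32: prepared food → 7.5% + 0% city = 7.5% → £0.32
Salad bar box £12.48: prepared food → 7.5% + 0% city = 7.5% → £0.94
Greeting card £5.87: general merchandise → 3% + 1.5% city = 4.5% → £0.26
Bottle of rosé £11.19: alcohol → 7.5% + 1% city = 8.5% → £0.95
Haircut £24.45: taxable services → 0% + 0.5% city = 0.5% → £0.12
2% milk (gallon) £3.96: grocery items → 9.75% + 3% city = 12.75% → £0.50
Photo printing (20 prints) £14.34: taxable services → 0% + 0.5% city = 0.5% → £0.07
Hard cider (6-pack) £14.75: alcohol → 7.5% + 1% city = 8.5% → £1.25
Total tax = £1.07 + £0.32 + £0.94 + £0.26 + £0.95 + £0.12 + £0.50 + £0.07 + £1.25 = £5.48

£5.48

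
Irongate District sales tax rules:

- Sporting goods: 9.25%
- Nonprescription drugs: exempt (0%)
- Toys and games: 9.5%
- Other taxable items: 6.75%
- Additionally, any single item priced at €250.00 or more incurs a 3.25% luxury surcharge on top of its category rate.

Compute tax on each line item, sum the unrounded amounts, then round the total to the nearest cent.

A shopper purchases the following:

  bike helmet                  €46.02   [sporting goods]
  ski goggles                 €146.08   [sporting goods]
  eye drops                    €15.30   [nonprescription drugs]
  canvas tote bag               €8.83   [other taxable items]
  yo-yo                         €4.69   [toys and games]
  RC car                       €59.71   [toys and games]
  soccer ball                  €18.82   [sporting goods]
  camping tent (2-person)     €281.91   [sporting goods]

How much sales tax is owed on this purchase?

€61.46

Bike helmet €46.02: sporting goods → 9.25% → €4.25685
Ski goggles €146.08: sporting goods → 9.25% → €13.5124
Eye drops €15.30: nonprescription drugs → 0% → €0.00
Canvas tote bag €8.83: other taxable items → 6.75% → €0.596025
Yo-yo €4.69: toys and games → 9.5% → €0.44555
RC car €59.71: toys and games → 9.5% → €5.67245
Soccer ball €18.82: sporting goods → 9.25% → €1.74085
Camping tent (2-person) €281.91: sporting goods → 9.25% + 3.25% surcharge = 12.5% → €35.23875
Unrounded tax sum = €61.462875 → €61.46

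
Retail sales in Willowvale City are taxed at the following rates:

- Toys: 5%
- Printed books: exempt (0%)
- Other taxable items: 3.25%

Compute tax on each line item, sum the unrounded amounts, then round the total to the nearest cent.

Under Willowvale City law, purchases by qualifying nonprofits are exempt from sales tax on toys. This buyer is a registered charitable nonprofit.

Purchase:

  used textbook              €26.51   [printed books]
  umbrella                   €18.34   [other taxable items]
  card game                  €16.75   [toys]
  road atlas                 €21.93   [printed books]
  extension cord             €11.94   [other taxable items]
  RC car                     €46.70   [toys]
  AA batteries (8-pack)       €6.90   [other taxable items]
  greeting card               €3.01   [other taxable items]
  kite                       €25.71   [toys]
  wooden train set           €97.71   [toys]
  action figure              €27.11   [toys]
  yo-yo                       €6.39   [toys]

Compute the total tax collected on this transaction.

Used textbook €26.51: printed books → 0% → €0.00
Umbrella €18.34: other taxable items → 3.25% → €0.59605
Card game €16.75: toys, buyer-exempt → 0% → €0.00
Road atlas €21.93: printed books → 0% → €0.00
Extension cord €11.94: other taxable items → 3.25% → €0.38805
RC car €46.70: toys, buyer-exempt → 0% → €0.00
AA batteries (8-pack) €6.90: other taxable items → 3.25% → €0.22425
Greeting card €3.01: other taxable items → 3.25% → €0.097825
Kite €25.71: toys, buyer-exempt → 0% → €0.00
Wooden train set €97.71: toys, buyer-exempt → 0% → €0.00
Action figure €27.11: toys, buyer-exempt → 0% → €0.00
Yo-yo €6.39: toys, buyer-exempt → 0% → €0.00
Unrounded tax sum = €1.306175 → €1.31

€1.31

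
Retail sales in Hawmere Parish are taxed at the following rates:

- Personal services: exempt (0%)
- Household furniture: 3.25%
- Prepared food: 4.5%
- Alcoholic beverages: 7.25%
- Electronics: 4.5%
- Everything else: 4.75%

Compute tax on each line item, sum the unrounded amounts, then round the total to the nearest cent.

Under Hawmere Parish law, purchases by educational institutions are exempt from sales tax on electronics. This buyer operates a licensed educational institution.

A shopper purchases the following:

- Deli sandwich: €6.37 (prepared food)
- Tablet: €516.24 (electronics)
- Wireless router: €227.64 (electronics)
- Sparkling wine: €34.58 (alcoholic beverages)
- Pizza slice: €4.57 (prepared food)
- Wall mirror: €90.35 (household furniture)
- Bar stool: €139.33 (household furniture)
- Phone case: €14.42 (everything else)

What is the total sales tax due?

Deli sandwich €6.37: prepared food → 4.5% → €0.28665
Tablet €516.24: electronics, buyer-exempt → 0% → €0.00
Wireless router €227.64: electronics, buyer-exempt → 0% → €0.00
Sparkling wine €34.58: alcoholic beverages → 7.25% → €2.50705
Pizza slice €4.57: prepared food → 4.5% → €0.20565
Wall mirror €90.35: household furniture → 3.25% → €2.936375
Bar stool €139.33: household furniture → 3.25% → €4.528225
Phone case €14.42: everything else → 4.75% → €0.68495
Unrounded tax sum = €11.1489 → €11.15

€11.15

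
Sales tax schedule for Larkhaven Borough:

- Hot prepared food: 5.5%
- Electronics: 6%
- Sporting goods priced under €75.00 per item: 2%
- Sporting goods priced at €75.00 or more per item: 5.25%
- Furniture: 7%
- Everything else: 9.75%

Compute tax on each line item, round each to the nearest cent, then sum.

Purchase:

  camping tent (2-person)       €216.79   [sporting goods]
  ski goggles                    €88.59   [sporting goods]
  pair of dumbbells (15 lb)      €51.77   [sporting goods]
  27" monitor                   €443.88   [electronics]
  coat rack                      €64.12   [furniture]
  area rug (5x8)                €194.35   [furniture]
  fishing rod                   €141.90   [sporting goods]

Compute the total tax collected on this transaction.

Camping tent (2-person) €216.79: sporting goods, €75.00 or more → 5.25% → €11.38
Ski goggles €88.59: sporting goods, €75.00 or more → 5.25% → €4.65
Pair of dumbbells (15 lb) €51.77: sporting goods, under €75.00 → 2% → €1.04
27" monitor €443.88: electronics → 6% → €26.63
Coat rack €64.12: furniture → 7% → €4.49
Area rug (5x8) €194.35: furniture → 7% → €13.60
Fishing rod €141.90: sporting goods, €75.00 or more → 5.25% → €7.45
Total tax = €11.38 + €4.65 + €1.04 + €26.63 + €4.49 + €13.60 + €7.45 = €69.24

€69.24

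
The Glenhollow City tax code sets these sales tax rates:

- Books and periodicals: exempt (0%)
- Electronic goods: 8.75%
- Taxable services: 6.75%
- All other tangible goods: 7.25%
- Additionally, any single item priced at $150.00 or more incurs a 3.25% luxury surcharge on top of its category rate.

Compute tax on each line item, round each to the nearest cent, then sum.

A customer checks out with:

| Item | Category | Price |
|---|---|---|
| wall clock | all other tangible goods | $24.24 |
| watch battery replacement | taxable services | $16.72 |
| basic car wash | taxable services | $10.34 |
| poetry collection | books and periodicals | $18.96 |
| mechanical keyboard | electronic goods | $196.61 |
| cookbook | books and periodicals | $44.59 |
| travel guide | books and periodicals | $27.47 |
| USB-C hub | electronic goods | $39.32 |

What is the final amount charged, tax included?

Wall clock $24.24: all other tangible goods → 7.25% → $1.76
Watch battery replacement $16.72: taxable services → 6.75% → $1.13
Basic car wash $10.34: taxable services → 6.75% → $0.70
Poetry collection $18.96: books and periodicals → 0% → $0.00
Mechanical keyboard $196.61: electronic goods → 8.75% + 3.25% surcharge = 12% → $23.59
Cookbook $44.59: books and periodicals → 0% → $0.00
Travel guide $27.47: books and periodicals → 0% → $0.00
USB-C hub $39.32: electronic goods → 8.75% → $3.44
Subtotal = $378.25; tax = $30.62; total due = $408.87

$408.87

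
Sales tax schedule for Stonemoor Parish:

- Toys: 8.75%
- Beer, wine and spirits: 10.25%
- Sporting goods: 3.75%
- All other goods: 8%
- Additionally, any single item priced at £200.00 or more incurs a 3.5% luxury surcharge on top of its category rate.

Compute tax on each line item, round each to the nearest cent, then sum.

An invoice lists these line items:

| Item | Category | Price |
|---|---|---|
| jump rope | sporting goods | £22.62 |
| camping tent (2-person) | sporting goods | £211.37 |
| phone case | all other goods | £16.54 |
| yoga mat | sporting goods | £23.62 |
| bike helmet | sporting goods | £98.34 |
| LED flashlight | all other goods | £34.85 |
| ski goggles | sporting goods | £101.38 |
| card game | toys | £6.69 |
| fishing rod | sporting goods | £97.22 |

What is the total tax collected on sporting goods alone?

£28.20

Jump rope £22.62: sporting goods → 3.75% → £0.85
Camping tent (2-person) £211.37: sporting goods → 3.75% + 3.5% surcharge = 7.25% → £15.32
Yoga mat £23.62: sporting goods → 3.75% → £0.89
Bike helmet £98.34: sporting goods → 3.75% → £3.69
Ski goggles £101.38: sporting goods → 3.75% → £3.80
Fishing rod £97.22: sporting goods → 3.75% → £3.65
Tax on sporting goods = £0.85 + £15.32 + £0.89 + £3.69 + £3.80 + £3.65 = £28.20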